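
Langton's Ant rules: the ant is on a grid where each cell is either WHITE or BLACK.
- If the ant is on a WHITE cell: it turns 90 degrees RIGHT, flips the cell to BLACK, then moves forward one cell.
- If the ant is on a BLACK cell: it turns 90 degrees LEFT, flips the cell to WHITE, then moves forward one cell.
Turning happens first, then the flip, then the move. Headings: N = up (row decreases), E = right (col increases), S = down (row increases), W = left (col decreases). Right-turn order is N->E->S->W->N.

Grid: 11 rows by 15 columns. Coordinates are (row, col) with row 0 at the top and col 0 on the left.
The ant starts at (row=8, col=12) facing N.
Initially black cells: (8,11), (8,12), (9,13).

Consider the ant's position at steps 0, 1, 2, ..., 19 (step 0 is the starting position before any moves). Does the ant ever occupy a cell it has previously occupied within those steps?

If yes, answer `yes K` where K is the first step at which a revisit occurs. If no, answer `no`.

Step 1: on BLACK (8,12): turn L to W, flip to white, move to (8,11). |black|=2 — new cell
Step 2: on BLACK (8,11): turn L to S, flip to white, move to (9,11). |black|=1 — new cell
Step 3: on WHITE (9,11): turn R to W, flip to black, move to (9,10). |black|=2 — new cell
Step 4: on WHITE (9,10): turn R to N, flip to black, move to (8,10). |black|=3 — new cell
Step 5: on WHITE (8,10): turn R to E, flip to black, move to (8,11). |black|=4 — REVISIT

Answer: yes 5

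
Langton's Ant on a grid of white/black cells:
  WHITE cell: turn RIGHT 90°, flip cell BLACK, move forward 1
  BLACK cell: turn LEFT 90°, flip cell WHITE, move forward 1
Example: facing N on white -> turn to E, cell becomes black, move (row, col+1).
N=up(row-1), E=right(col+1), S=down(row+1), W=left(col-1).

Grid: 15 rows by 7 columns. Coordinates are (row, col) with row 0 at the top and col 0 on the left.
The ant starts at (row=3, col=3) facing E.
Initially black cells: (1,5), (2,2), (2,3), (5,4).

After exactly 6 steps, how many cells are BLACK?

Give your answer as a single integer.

Answer: 6

Derivation:
Step 1: on WHITE (3,3): turn R to S, flip to black, move to (4,3). |black|=5
Step 2: on WHITE (4,3): turn R to W, flip to black, move to (4,2). |black|=6
Step 3: on WHITE (4,2): turn R to N, flip to black, move to (3,2). |black|=7
Step 4: on WHITE (3,2): turn R to E, flip to black, move to (3,3). |black|=8
Step 5: on BLACK (3,3): turn L to N, flip to white, move to (2,3). |black|=7
Step 6: on BLACK (2,3): turn L to W, flip to white, move to (2,2). |black|=6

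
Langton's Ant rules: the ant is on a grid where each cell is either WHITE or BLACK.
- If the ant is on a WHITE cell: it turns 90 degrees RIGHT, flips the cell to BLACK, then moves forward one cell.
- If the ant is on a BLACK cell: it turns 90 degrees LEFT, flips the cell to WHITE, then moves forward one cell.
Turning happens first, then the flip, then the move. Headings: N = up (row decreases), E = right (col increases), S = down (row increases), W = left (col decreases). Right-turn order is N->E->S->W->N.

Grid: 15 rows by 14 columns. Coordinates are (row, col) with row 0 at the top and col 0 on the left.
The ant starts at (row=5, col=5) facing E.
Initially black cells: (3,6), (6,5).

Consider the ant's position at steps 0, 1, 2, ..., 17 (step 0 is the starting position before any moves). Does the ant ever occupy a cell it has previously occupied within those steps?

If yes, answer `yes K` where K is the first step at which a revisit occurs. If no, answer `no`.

Answer: yes 5

Derivation:
Step 1: on WHITE (5,5): turn R to S, flip to black, move to (6,5). |black|=3 — new cell
Step 2: on BLACK (6,5): turn L to E, flip to white, move to (6,6). |black|=2 — new cell
Step 3: on WHITE (6,6): turn R to S, flip to black, move to (7,6). |black|=3 — new cell
Step 4: on WHITE (7,6): turn R to W, flip to black, move to (7,5). |black|=4 — new cell
Step 5: on WHITE (7,5): turn R to N, flip to black, move to (6,5). |black|=5 — REVISIT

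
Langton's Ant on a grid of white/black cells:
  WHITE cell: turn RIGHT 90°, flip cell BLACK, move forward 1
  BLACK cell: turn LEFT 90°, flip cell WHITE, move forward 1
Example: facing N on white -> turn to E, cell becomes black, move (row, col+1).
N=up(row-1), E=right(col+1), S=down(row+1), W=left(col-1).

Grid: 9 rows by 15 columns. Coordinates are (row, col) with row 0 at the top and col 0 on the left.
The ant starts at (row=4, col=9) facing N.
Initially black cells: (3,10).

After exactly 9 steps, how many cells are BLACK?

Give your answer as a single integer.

Answer: 8

Derivation:
Step 1: on WHITE (4,9): turn R to E, flip to black, move to (4,10). |black|=2
Step 2: on WHITE (4,10): turn R to S, flip to black, move to (5,10). |black|=3
Step 3: on WHITE (5,10): turn R to W, flip to black, move to (5,9). |black|=4
Step 4: on WHITE (5,9): turn R to N, flip to black, move to (4,9). |black|=5
Step 5: on BLACK (4,9): turn L to W, flip to white, move to (4,8). |black|=4
Step 6: on WHITE (4,8): turn R to N, flip to black, move to (3,8). |black|=5
Step 7: on WHITE (3,8): turn R to E, flip to black, move to (3,9). |black|=6
Step 8: on WHITE (3,9): turn R to S, flip to black, move to (4,9). |black|=7
Step 9: on WHITE (4,9): turn R to W, flip to black, move to (4,8). |black|=8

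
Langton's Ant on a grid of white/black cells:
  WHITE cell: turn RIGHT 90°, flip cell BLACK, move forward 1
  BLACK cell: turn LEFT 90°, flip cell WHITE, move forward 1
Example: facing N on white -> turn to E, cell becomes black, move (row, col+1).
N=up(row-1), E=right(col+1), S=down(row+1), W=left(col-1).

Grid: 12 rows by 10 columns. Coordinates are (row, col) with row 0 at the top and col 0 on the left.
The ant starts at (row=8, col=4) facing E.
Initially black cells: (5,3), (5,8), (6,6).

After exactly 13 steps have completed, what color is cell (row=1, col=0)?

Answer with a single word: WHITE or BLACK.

Answer: WHITE

Derivation:
Step 1: on WHITE (8,4): turn R to S, flip to black, move to (9,4). |black|=4
Step 2: on WHITE (9,4): turn R to W, flip to black, move to (9,3). |black|=5
Step 3: on WHITE (9,3): turn R to N, flip to black, move to (8,3). |black|=6
Step 4: on WHITE (8,3): turn R to E, flip to black, move to (8,4). |black|=7
Step 5: on BLACK (8,4): turn L to N, flip to white, move to (7,4). |black|=6
Step 6: on WHITE (7,4): turn R to E, flip to black, move to (7,5). |black|=7
Step 7: on WHITE (7,5): turn R to S, flip to black, move to (8,5). |black|=8
Step 8: on WHITE (8,5): turn R to W, flip to black, move to (8,4). |black|=9
Step 9: on WHITE (8,4): turn R to N, flip to black, move to (7,4). |black|=10
Step 10: on BLACK (7,4): turn L to W, flip to white, move to (7,3). |black|=9
Step 11: on WHITE (7,3): turn R to N, flip to black, move to (6,3). |black|=10
Step 12: on WHITE (6,3): turn R to E, flip to black, move to (6,4). |black|=11
Step 13: on WHITE (6,4): turn R to S, flip to black, move to (7,4). |black|=12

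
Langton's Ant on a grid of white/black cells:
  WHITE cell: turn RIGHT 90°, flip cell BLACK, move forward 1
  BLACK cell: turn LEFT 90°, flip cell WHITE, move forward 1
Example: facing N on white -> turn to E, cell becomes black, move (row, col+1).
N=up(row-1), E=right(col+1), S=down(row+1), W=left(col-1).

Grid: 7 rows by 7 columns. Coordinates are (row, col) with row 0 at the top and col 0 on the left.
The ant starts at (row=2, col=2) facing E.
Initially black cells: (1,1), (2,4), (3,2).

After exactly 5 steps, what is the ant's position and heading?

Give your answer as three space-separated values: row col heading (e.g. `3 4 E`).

Step 1: on WHITE (2,2): turn R to S, flip to black, move to (3,2). |black|=4
Step 2: on BLACK (3,2): turn L to E, flip to white, move to (3,3). |black|=3
Step 3: on WHITE (3,3): turn R to S, flip to black, move to (4,3). |black|=4
Step 4: on WHITE (4,3): turn R to W, flip to black, move to (4,2). |black|=5
Step 5: on WHITE (4,2): turn R to N, flip to black, move to (3,2). |black|=6

Answer: 3 2 N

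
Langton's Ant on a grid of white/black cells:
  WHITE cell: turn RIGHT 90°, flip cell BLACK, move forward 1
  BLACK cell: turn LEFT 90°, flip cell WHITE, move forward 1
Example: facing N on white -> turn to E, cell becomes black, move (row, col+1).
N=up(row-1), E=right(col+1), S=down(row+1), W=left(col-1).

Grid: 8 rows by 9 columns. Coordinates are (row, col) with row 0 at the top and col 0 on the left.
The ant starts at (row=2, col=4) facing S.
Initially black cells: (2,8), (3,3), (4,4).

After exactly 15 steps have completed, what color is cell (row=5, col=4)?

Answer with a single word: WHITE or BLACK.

Step 1: on WHITE (2,4): turn R to W, flip to black, move to (2,3). |black|=4
Step 2: on WHITE (2,3): turn R to N, flip to black, move to (1,3). |black|=5
Step 3: on WHITE (1,3): turn R to E, flip to black, move to (1,4). |black|=6
Step 4: on WHITE (1,4): turn R to S, flip to black, move to (2,4). |black|=7
Step 5: on BLACK (2,4): turn L to E, flip to white, move to (2,5). |black|=6
Step 6: on WHITE (2,5): turn R to S, flip to black, move to (3,5). |black|=7
Step 7: on WHITE (3,5): turn R to W, flip to black, move to (3,4). |black|=8
Step 8: on WHITE (3,4): turn R to N, flip to black, move to (2,4). |black|=9
Step 9: on WHITE (2,4): turn R to E, flip to black, move to (2,5). |black|=10
Step 10: on BLACK (2,5): turn L to N, flip to white, move to (1,5). |black|=9
Step 11: on WHITE (1,5): turn R to E, flip to black, move to (1,6). |black|=10
Step 12: on WHITE (1,6): turn R to S, flip to black, move to (2,6). |black|=11
Step 13: on WHITE (2,6): turn R to W, flip to black, move to (2,5). |black|=12
Step 14: on WHITE (2,5): turn R to N, flip to black, move to (1,5). |black|=13
Step 15: on BLACK (1,5): turn L to W, flip to white, move to (1,4). |black|=12

Answer: WHITE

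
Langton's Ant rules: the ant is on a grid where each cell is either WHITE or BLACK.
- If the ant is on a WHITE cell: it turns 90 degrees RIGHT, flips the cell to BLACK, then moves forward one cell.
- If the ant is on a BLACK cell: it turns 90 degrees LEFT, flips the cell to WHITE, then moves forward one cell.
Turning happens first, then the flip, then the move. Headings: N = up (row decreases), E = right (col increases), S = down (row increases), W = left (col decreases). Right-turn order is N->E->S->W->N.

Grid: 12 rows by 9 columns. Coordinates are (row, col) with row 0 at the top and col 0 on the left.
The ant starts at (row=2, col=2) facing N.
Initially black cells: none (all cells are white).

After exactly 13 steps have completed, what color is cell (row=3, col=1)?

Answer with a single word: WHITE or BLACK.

Step 1: on WHITE (2,2): turn R to E, flip to black, move to (2,3). |black|=1
Step 2: on WHITE (2,3): turn R to S, flip to black, move to (3,3). |black|=2
Step 3: on WHITE (3,3): turn R to W, flip to black, move to (3,2). |black|=3
Step 4: on WHITE (3,2): turn R to N, flip to black, move to (2,2). |black|=4
Step 5: on BLACK (2,2): turn L to W, flip to white, move to (2,1). |black|=3
Step 6: on WHITE (2,1): turn R to N, flip to black, move to (1,1). |black|=4
Step 7: on WHITE (1,1): turn R to E, flip to black, move to (1,2). |black|=5
Step 8: on WHITE (1,2): turn R to S, flip to black, move to (2,2). |black|=6
Step 9: on WHITE (2,2): turn R to W, flip to black, move to (2,1). |black|=7
Step 10: on BLACK (2,1): turn L to S, flip to white, move to (3,1). |black|=6
Step 11: on WHITE (3,1): turn R to W, flip to black, move to (3,0). |black|=7
Step 12: on WHITE (3,0): turn R to N, flip to black, move to (2,0). |black|=8
Step 13: on WHITE (2,0): turn R to E, flip to black, move to (2,1). |black|=9

Answer: BLACK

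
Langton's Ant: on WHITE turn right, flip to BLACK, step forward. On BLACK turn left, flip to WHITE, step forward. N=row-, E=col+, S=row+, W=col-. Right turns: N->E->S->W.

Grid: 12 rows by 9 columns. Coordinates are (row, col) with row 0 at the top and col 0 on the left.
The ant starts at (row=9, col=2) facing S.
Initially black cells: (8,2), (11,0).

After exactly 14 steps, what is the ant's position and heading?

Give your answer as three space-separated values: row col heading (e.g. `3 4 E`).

Step 1: on WHITE (9,2): turn R to W, flip to black, move to (9,1). |black|=3
Step 2: on WHITE (9,1): turn R to N, flip to black, move to (8,1). |black|=4
Step 3: on WHITE (8,1): turn R to E, flip to black, move to (8,2). |black|=5
Step 4: on BLACK (8,2): turn L to N, flip to white, move to (7,2). |black|=4
Step 5: on WHITE (7,2): turn R to E, flip to black, move to (7,3). |black|=5
Step 6: on WHITE (7,3): turn R to S, flip to black, move to (8,3). |black|=6
Step 7: on WHITE (8,3): turn R to W, flip to black, move to (8,2). |black|=7
Step 8: on WHITE (8,2): turn R to N, flip to black, move to (7,2). |black|=8
Step 9: on BLACK (7,2): turn L to W, flip to white, move to (7,1). |black|=7
Step 10: on WHITE (7,1): turn R to N, flip to black, move to (6,1). |black|=8
Step 11: on WHITE (6,1): turn R to E, flip to black, move to (6,2). |black|=9
Step 12: on WHITE (6,2): turn R to S, flip to black, move to (7,2). |black|=10
Step 13: on WHITE (7,2): turn R to W, flip to black, move to (7,1). |black|=11
Step 14: on BLACK (7,1): turn L to S, flip to white, move to (8,1). |black|=10

Answer: 8 1 S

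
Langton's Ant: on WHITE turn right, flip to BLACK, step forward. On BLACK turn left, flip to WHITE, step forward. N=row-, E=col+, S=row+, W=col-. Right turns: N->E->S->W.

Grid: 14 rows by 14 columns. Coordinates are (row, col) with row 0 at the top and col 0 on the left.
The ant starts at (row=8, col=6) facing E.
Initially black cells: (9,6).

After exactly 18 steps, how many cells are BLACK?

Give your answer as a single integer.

Step 1: on WHITE (8,6): turn R to S, flip to black, move to (9,6). |black|=2
Step 2: on BLACK (9,6): turn L to E, flip to white, move to (9,7). |black|=1
Step 3: on WHITE (9,7): turn R to S, flip to black, move to (10,7). |black|=2
Step 4: on WHITE (10,7): turn R to W, flip to black, move to (10,6). |black|=3
Step 5: on WHITE (10,6): turn R to N, flip to black, move to (9,6). |black|=4
Step 6: on WHITE (9,6): turn R to E, flip to black, move to (9,7). |black|=5
Step 7: on BLACK (9,7): turn L to N, flip to white, move to (8,7). |black|=4
Step 8: on WHITE (8,7): turn R to E, flip to black, move to (8,8). |black|=5
Step 9: on WHITE (8,8): turn R to S, flip to black, move to (9,8). |black|=6
Step 10: on WHITE (9,8): turn R to W, flip to black, move to (9,7). |black|=7
Step 11: on WHITE (9,7): turn R to N, flip to black, move to (8,7). |black|=8
Step 12: on BLACK (8,7): turn L to W, flip to white, move to (8,6). |black|=7
Step 13: on BLACK (8,6): turn L to S, flip to white, move to (9,6). |black|=6
Step 14: on BLACK (9,6): turn L to E, flip to white, move to (9,7). |black|=5
Step 15: on BLACK (9,7): turn L to N, flip to white, move to (8,7). |black|=4
Step 16: on WHITE (8,7): turn R to E, flip to black, move to (8,8). |black|=5
Step 17: on BLACK (8,8): turn L to N, flip to white, move to (7,8). |black|=4
Step 18: on WHITE (7,8): turn R to E, flip to black, move to (7,9). |black|=5

Answer: 5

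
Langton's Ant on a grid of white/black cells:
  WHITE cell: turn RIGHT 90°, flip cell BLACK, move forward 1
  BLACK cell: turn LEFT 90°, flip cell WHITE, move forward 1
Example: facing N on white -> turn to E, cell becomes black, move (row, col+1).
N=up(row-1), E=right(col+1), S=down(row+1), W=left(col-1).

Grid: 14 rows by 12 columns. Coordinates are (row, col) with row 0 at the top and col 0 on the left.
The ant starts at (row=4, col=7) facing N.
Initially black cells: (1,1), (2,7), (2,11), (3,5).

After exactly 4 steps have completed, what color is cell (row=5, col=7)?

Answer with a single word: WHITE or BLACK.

Step 1: on WHITE (4,7): turn R to E, flip to black, move to (4,8). |black|=5
Step 2: on WHITE (4,8): turn R to S, flip to black, move to (5,8). |black|=6
Step 3: on WHITE (5,8): turn R to W, flip to black, move to (5,7). |black|=7
Step 4: on WHITE (5,7): turn R to N, flip to black, move to (4,7). |black|=8

Answer: BLACK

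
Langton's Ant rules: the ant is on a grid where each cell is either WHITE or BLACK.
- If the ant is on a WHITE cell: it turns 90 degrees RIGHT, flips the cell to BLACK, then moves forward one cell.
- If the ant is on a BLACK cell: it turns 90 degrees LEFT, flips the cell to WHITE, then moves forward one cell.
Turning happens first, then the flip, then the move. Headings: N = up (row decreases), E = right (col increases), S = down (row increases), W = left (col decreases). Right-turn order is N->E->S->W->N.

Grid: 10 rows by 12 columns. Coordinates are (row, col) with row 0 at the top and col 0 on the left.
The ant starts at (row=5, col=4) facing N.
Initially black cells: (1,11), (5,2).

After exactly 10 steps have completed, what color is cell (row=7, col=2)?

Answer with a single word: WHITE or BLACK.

Step 1: on WHITE (5,4): turn R to E, flip to black, move to (5,5). |black|=3
Step 2: on WHITE (5,5): turn R to S, flip to black, move to (6,5). |black|=4
Step 3: on WHITE (6,5): turn R to W, flip to black, move to (6,4). |black|=5
Step 4: on WHITE (6,4): turn R to N, flip to black, move to (5,4). |black|=6
Step 5: on BLACK (5,4): turn L to W, flip to white, move to (5,3). |black|=5
Step 6: on WHITE (5,3): turn R to N, flip to black, move to (4,3). |black|=6
Step 7: on WHITE (4,3): turn R to E, flip to black, move to (4,4). |black|=7
Step 8: on WHITE (4,4): turn R to S, flip to black, move to (5,4). |black|=8
Step 9: on WHITE (5,4): turn R to W, flip to black, move to (5,3). |black|=9
Step 10: on BLACK (5,3): turn L to S, flip to white, move to (6,3). |black|=8

Answer: WHITE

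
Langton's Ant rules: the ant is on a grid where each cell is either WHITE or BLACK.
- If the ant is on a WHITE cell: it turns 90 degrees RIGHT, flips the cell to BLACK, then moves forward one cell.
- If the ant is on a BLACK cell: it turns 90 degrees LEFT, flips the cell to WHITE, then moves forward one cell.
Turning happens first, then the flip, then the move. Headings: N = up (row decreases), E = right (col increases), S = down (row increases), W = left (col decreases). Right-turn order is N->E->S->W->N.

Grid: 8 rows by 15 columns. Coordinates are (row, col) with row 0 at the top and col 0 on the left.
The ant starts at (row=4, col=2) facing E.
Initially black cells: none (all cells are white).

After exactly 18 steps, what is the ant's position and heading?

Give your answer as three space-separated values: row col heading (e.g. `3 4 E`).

Step 1: on WHITE (4,2): turn R to S, flip to black, move to (5,2). |black|=1
Step 2: on WHITE (5,2): turn R to W, flip to black, move to (5,1). |black|=2
Step 3: on WHITE (5,1): turn R to N, flip to black, move to (4,1). |black|=3
Step 4: on WHITE (4,1): turn R to E, flip to black, move to (4,2). |black|=4
Step 5: on BLACK (4,2): turn L to N, flip to white, move to (3,2). |black|=3
Step 6: on WHITE (3,2): turn R to E, flip to black, move to (3,3). |black|=4
Step 7: on WHITE (3,3): turn R to S, flip to black, move to (4,3). |black|=5
Step 8: on WHITE (4,3): turn R to W, flip to black, move to (4,2). |black|=6
Step 9: on WHITE (4,2): turn R to N, flip to black, move to (3,2). |black|=7
Step 10: on BLACK (3,2): turn L to W, flip to white, move to (3,1). |black|=6
Step 11: on WHITE (3,1): turn R to N, flip to black, move to (2,1). |black|=7
Step 12: on WHITE (2,1): turn R to E, flip to black, move to (2,2). |black|=8
Step 13: on WHITE (2,2): turn R to S, flip to black, move to (3,2). |black|=9
Step 14: on WHITE (3,2): turn R to W, flip to black, move to (3,1). |black|=10
Step 15: on BLACK (3,1): turn L to S, flip to white, move to (4,1). |black|=9
Step 16: on BLACK (4,1): turn L to E, flip to white, move to (4,2). |black|=8
Step 17: on BLACK (4,2): turn L to N, flip to white, move to (3,2). |black|=7
Step 18: on BLACK (3,2): turn L to W, flip to white, move to (3,1). |black|=6

Answer: 3 1 W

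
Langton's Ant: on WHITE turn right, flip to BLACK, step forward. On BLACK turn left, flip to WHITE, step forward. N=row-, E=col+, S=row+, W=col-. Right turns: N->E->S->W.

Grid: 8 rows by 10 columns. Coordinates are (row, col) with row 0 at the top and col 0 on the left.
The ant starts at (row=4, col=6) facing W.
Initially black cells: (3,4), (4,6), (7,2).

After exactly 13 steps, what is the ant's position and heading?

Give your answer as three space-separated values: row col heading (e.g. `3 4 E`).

Step 1: on BLACK (4,6): turn L to S, flip to white, move to (5,6). |black|=2
Step 2: on WHITE (5,6): turn R to W, flip to black, move to (5,5). |black|=3
Step 3: on WHITE (5,5): turn R to N, flip to black, move to (4,5). |black|=4
Step 4: on WHITE (4,5): turn R to E, flip to black, move to (4,6). |black|=5
Step 5: on WHITE (4,6): turn R to S, flip to black, move to (5,6). |black|=6
Step 6: on BLACK (5,6): turn L to E, flip to white, move to (5,7). |black|=5
Step 7: on WHITE (5,7): turn R to S, flip to black, move to (6,7). |black|=6
Step 8: on WHITE (6,7): turn R to W, flip to black, move to (6,6). |black|=7
Step 9: on WHITE (6,6): turn R to N, flip to black, move to (5,6). |black|=8
Step 10: on WHITE (5,6): turn R to E, flip to black, move to (5,7). |black|=9
Step 11: on BLACK (5,7): turn L to N, flip to white, move to (4,7). |black|=8
Step 12: on WHITE (4,7): turn R to E, flip to black, move to (4,8). |black|=9
Step 13: on WHITE (4,8): turn R to S, flip to black, move to (5,8). |black|=10

Answer: 5 8 S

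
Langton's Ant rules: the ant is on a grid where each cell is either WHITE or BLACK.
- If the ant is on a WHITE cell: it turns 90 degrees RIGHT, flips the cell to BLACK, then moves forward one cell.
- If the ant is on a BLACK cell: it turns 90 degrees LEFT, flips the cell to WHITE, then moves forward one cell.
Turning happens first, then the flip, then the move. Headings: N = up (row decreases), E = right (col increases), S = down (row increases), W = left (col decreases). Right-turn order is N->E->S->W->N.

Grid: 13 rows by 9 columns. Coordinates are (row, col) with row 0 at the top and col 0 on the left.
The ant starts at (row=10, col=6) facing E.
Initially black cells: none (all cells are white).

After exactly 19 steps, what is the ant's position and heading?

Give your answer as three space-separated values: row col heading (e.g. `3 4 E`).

Step 1: on WHITE (10,6): turn R to S, flip to black, move to (11,6). |black|=1
Step 2: on WHITE (11,6): turn R to W, flip to black, move to (11,5). |black|=2
Step 3: on WHITE (11,5): turn R to N, flip to black, move to (10,5). |black|=3
Step 4: on WHITE (10,5): turn R to E, flip to black, move to (10,6). |black|=4
Step 5: on BLACK (10,6): turn L to N, flip to white, move to (9,6). |black|=3
Step 6: on WHITE (9,6): turn R to E, flip to black, move to (9,7). |black|=4
Step 7: on WHITE (9,7): turn R to S, flip to black, move to (10,7). |black|=5
Step 8: on WHITE (10,7): turn R to W, flip to black, move to (10,6). |black|=6
Step 9: on WHITE (10,6): turn R to N, flip to black, move to (9,6). |black|=7
Step 10: on BLACK (9,6): turn L to W, flip to white, move to (9,5). |black|=6
Step 11: on WHITE (9,5): turn R to N, flip to black, move to (8,5). |black|=7
Step 12: on WHITE (8,5): turn R to E, flip to black, move to (8,6). |black|=8
Step 13: on WHITE (8,6): turn R to S, flip to black, move to (9,6). |black|=9
Step 14: on WHITE (9,6): turn R to W, flip to black, move to (9,5). |black|=10
Step 15: on BLACK (9,5): turn L to S, flip to white, move to (10,5). |black|=9
Step 16: on BLACK (10,5): turn L to E, flip to white, move to (10,6). |black|=8
Step 17: on BLACK (10,6): turn L to N, flip to white, move to (9,6). |black|=7
Step 18: on BLACK (9,6): turn L to W, flip to white, move to (9,5). |black|=6
Step 19: on WHITE (9,5): turn R to N, flip to black, move to (8,5). |black|=7

Answer: 8 5 N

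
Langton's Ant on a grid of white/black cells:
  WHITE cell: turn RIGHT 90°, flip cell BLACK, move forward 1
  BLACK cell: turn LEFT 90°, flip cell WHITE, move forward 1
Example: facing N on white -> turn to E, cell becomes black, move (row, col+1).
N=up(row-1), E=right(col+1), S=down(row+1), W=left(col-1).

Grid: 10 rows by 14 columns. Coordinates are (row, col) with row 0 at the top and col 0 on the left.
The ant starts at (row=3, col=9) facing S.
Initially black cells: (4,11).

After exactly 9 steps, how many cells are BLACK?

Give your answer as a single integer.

Answer: 8

Derivation:
Step 1: on WHITE (3,9): turn R to W, flip to black, move to (3,8). |black|=2
Step 2: on WHITE (3,8): turn R to N, flip to black, move to (2,8). |black|=3
Step 3: on WHITE (2,8): turn R to E, flip to black, move to (2,9). |black|=4
Step 4: on WHITE (2,9): turn R to S, flip to black, move to (3,9). |black|=5
Step 5: on BLACK (3,9): turn L to E, flip to white, move to (3,10). |black|=4
Step 6: on WHITE (3,10): turn R to S, flip to black, move to (4,10). |black|=5
Step 7: on WHITE (4,10): turn R to W, flip to black, move to (4,9). |black|=6
Step 8: on WHITE (4,9): turn R to N, flip to black, move to (3,9). |black|=7
Step 9: on WHITE (3,9): turn R to E, flip to black, move to (3,10). |black|=8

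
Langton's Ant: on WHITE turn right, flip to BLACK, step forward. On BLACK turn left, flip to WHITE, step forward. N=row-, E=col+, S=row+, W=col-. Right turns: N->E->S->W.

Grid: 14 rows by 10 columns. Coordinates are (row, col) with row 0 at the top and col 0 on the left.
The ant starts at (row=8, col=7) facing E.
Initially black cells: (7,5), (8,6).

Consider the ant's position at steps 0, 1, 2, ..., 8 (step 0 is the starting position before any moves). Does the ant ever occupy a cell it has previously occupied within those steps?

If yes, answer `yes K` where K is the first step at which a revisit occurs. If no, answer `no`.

Answer: no

Derivation:
Step 1: on WHITE (8,7): turn R to S, flip to black, move to (9,7). |black|=3 — new cell
Step 2: on WHITE (9,7): turn R to W, flip to black, move to (9,6). |black|=4 — new cell
Step 3: on WHITE (9,6): turn R to N, flip to black, move to (8,6). |black|=5 — new cell
Step 4: on BLACK (8,6): turn L to W, flip to white, move to (8,5). |black|=4 — new cell
Step 5: on WHITE (8,5): turn R to N, flip to black, move to (7,5). |black|=5 — new cell
Step 6: on BLACK (7,5): turn L to W, flip to white, move to (7,4). |black|=4 — new cell
Step 7: on WHITE (7,4): turn R to N, flip to black, move to (6,4). |black|=5 — new cell
Step 8: on WHITE (6,4): turn R to E, flip to black, move to (6,5). |black|=6 — new cell
No revisit within 8 steps.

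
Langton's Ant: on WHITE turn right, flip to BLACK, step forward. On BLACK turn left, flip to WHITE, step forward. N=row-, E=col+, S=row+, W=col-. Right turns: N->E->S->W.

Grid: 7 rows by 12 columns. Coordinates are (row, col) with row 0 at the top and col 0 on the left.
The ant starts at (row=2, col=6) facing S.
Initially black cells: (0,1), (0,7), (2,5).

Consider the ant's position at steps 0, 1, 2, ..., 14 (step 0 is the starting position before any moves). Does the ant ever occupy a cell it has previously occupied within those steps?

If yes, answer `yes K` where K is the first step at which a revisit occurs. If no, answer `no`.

Answer: yes 5

Derivation:
Step 1: on WHITE (2,6): turn R to W, flip to black, move to (2,5). |black|=4 — new cell
Step 2: on BLACK (2,5): turn L to S, flip to white, move to (3,5). |black|=3 — new cell
Step 3: on WHITE (3,5): turn R to W, flip to black, move to (3,4). |black|=4 — new cell
Step 4: on WHITE (3,4): turn R to N, flip to black, move to (2,4). |black|=5 — new cell
Step 5: on WHITE (2,4): turn R to E, flip to black, move to (2,5). |black|=6 — REVISIT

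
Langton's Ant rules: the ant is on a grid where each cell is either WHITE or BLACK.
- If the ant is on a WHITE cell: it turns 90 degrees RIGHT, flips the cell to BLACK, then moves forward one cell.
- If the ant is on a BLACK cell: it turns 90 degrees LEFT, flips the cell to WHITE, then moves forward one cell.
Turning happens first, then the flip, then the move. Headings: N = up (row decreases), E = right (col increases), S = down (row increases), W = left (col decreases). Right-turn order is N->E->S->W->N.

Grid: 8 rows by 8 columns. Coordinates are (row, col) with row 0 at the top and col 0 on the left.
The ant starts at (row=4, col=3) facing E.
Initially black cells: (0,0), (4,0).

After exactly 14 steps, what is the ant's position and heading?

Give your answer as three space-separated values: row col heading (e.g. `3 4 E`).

Answer: 3 2 W

Derivation:
Step 1: on WHITE (4,3): turn R to S, flip to black, move to (5,3). |black|=3
Step 2: on WHITE (5,3): turn R to W, flip to black, move to (5,2). |black|=4
Step 3: on WHITE (5,2): turn R to N, flip to black, move to (4,2). |black|=5
Step 4: on WHITE (4,2): turn R to E, flip to black, move to (4,3). |black|=6
Step 5: on BLACK (4,3): turn L to N, flip to white, move to (3,3). |black|=5
Step 6: on WHITE (3,3): turn R to E, flip to black, move to (3,4). |black|=6
Step 7: on WHITE (3,4): turn R to S, flip to black, move to (4,4). |black|=7
Step 8: on WHITE (4,4): turn R to W, flip to black, move to (4,3). |black|=8
Step 9: on WHITE (4,3): turn R to N, flip to black, move to (3,3). |black|=9
Step 10: on BLACK (3,3): turn L to W, flip to white, move to (3,2). |black|=8
Step 11: on WHITE (3,2): turn R to N, flip to black, move to (2,2). |black|=9
Step 12: on WHITE (2,2): turn R to E, flip to black, move to (2,3). |black|=10
Step 13: on WHITE (2,3): turn R to S, flip to black, move to (3,3). |black|=11
Step 14: on WHITE (3,3): turn R to W, flip to black, move to (3,2). |black|=12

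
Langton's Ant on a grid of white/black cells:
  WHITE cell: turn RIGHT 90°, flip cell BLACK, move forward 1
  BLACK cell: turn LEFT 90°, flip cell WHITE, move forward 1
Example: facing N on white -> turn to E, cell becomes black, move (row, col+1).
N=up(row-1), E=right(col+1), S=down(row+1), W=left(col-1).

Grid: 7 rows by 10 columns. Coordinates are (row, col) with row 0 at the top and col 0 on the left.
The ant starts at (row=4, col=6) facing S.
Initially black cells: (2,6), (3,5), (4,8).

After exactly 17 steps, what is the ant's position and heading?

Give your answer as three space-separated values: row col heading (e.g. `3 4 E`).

Step 1: on WHITE (4,6): turn R to W, flip to black, move to (4,5). |black|=4
Step 2: on WHITE (4,5): turn R to N, flip to black, move to (3,5). |black|=5
Step 3: on BLACK (3,5): turn L to W, flip to white, move to (3,4). |black|=4
Step 4: on WHITE (3,4): turn R to N, flip to black, move to (2,4). |black|=5
Step 5: on WHITE (2,4): turn R to E, flip to black, move to (2,5). |black|=6
Step 6: on WHITE (2,5): turn R to S, flip to black, move to (3,5). |black|=7
Step 7: on WHITE (3,5): turn R to W, flip to black, move to (3,4). |black|=8
Step 8: on BLACK (3,4): turn L to S, flip to white, move to (4,4). |black|=7
Step 9: on WHITE (4,4): turn R to W, flip to black, move to (4,3). |black|=8
Step 10: on WHITE (4,3): turn R to N, flip to black, move to (3,3). |black|=9
Step 11: on WHITE (3,3): turn R to E, flip to black, move to (3,4). |black|=10
Step 12: on WHITE (3,4): turn R to S, flip to black, move to (4,4). |black|=11
Step 13: on BLACK (4,4): turn L to E, flip to white, move to (4,5). |black|=10
Step 14: on BLACK (4,5): turn L to N, flip to white, move to (3,5). |black|=9
Step 15: on BLACK (3,5): turn L to W, flip to white, move to (3,4). |black|=8
Step 16: on BLACK (3,4): turn L to S, flip to white, move to (4,4). |black|=7
Step 17: on WHITE (4,4): turn R to W, flip to black, move to (4,3). |black|=8

Answer: 4 3 W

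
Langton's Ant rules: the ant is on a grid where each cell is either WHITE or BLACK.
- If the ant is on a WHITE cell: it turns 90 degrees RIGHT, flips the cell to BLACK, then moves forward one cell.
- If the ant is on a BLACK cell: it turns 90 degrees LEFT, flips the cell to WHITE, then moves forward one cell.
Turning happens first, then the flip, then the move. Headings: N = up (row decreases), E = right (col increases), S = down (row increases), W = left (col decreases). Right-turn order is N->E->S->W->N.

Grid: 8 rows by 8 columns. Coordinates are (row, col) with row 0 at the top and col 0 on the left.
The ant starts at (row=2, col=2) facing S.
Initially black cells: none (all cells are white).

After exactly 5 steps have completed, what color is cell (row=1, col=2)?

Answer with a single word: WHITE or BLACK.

Answer: BLACK

Derivation:
Step 1: on WHITE (2,2): turn R to W, flip to black, move to (2,1). |black|=1
Step 2: on WHITE (2,1): turn R to N, flip to black, move to (1,1). |black|=2
Step 3: on WHITE (1,1): turn R to E, flip to black, move to (1,2). |black|=3
Step 4: on WHITE (1,2): turn R to S, flip to black, move to (2,2). |black|=4
Step 5: on BLACK (2,2): turn L to E, flip to white, move to (2,3). |black|=3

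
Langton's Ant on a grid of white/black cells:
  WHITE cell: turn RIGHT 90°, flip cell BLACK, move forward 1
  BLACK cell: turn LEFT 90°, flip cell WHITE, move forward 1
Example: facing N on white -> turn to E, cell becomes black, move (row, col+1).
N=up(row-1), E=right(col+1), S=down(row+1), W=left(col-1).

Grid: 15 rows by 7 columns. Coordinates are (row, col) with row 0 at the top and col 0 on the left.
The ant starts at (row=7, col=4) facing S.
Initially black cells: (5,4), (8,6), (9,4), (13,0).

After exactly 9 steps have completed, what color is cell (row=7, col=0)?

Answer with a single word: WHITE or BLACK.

Answer: WHITE

Derivation:
Step 1: on WHITE (7,4): turn R to W, flip to black, move to (7,3). |black|=5
Step 2: on WHITE (7,3): turn R to N, flip to black, move to (6,3). |black|=6
Step 3: on WHITE (6,3): turn R to E, flip to black, move to (6,4). |black|=7
Step 4: on WHITE (6,4): turn R to S, flip to black, move to (7,4). |black|=8
Step 5: on BLACK (7,4): turn L to E, flip to white, move to (7,5). |black|=7
Step 6: on WHITE (7,5): turn R to S, flip to black, move to (8,5). |black|=8
Step 7: on WHITE (8,5): turn R to W, flip to black, move to (8,4). |black|=9
Step 8: on WHITE (8,4): turn R to N, flip to black, move to (7,4). |black|=10
Step 9: on WHITE (7,4): turn R to E, flip to black, move to (7,5). |black|=11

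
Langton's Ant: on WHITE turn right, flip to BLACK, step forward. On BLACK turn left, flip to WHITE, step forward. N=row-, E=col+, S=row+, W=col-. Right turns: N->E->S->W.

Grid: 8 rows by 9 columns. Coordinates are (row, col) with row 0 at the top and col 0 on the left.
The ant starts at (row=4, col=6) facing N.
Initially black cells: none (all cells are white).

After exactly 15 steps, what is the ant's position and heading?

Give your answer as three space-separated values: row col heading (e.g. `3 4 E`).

Answer: 5 6 E

Derivation:
Step 1: on WHITE (4,6): turn R to E, flip to black, move to (4,7). |black|=1
Step 2: on WHITE (4,7): turn R to S, flip to black, move to (5,7). |black|=2
Step 3: on WHITE (5,7): turn R to W, flip to black, move to (5,6). |black|=3
Step 4: on WHITE (5,6): turn R to N, flip to black, move to (4,6). |black|=4
Step 5: on BLACK (4,6): turn L to W, flip to white, move to (4,5). |black|=3
Step 6: on WHITE (4,5): turn R to N, flip to black, move to (3,5). |black|=4
Step 7: on WHITE (3,5): turn R to E, flip to black, move to (3,6). |black|=5
Step 8: on WHITE (3,6): turn R to S, flip to black, move to (4,6). |black|=6
Step 9: on WHITE (4,6): turn R to W, flip to black, move to (4,5). |black|=7
Step 10: on BLACK (4,5): turn L to S, flip to white, move to (5,5). |black|=6
Step 11: on WHITE (5,5): turn R to W, flip to black, move to (5,4). |black|=7
Step 12: on WHITE (5,4): turn R to N, flip to black, move to (4,4). |black|=8
Step 13: on WHITE (4,4): turn R to E, flip to black, move to (4,5). |black|=9
Step 14: on WHITE (4,5): turn R to S, flip to black, move to (5,5). |black|=10
Step 15: on BLACK (5,5): turn L to E, flip to white, move to (5,6). |black|=9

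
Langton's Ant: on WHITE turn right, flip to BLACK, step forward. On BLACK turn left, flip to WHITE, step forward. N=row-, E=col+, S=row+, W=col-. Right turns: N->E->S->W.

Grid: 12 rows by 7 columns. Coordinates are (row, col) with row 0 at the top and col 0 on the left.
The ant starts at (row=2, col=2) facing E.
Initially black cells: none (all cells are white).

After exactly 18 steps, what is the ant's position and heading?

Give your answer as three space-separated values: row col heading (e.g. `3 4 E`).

Step 1: on WHITE (2,2): turn R to S, flip to black, move to (3,2). |black|=1
Step 2: on WHITE (3,2): turn R to W, flip to black, move to (3,1). |black|=2
Step 3: on WHITE (3,1): turn R to N, flip to black, move to (2,1). |black|=3
Step 4: on WHITE (2,1): turn R to E, flip to black, move to (2,2). |black|=4
Step 5: on BLACK (2,2): turn L to N, flip to white, move to (1,2). |black|=3
Step 6: on WHITE (1,2): turn R to E, flip to black, move to (1,3). |black|=4
Step 7: on WHITE (1,3): turn R to S, flip to black, move to (2,3). |black|=5
Step 8: on WHITE (2,3): turn R to W, flip to black, move to (2,2). |black|=6
Step 9: on WHITE (2,2): turn R to N, flip to black, move to (1,2). |black|=7
Step 10: on BLACK (1,2): turn L to W, flip to white, move to (1,1). |black|=6
Step 11: on WHITE (1,1): turn R to N, flip to black, move to (0,1). |black|=7
Step 12: on WHITE (0,1): turn R to E, flip to black, move to (0,2). |black|=8
Step 13: on WHITE (0,2): turn R to S, flip to black, move to (1,2). |black|=9
Step 14: on WHITE (1,2): turn R to W, flip to black, move to (1,1). |black|=10
Step 15: on BLACK (1,1): turn L to S, flip to white, move to (2,1). |black|=9
Step 16: on BLACK (2,1): turn L to E, flip to white, move to (2,2). |black|=8
Step 17: on BLACK (2,2): turn L to N, flip to white, move to (1,2). |black|=7
Step 18: on BLACK (1,2): turn L to W, flip to white, move to (1,1). |black|=6

Answer: 1 1 W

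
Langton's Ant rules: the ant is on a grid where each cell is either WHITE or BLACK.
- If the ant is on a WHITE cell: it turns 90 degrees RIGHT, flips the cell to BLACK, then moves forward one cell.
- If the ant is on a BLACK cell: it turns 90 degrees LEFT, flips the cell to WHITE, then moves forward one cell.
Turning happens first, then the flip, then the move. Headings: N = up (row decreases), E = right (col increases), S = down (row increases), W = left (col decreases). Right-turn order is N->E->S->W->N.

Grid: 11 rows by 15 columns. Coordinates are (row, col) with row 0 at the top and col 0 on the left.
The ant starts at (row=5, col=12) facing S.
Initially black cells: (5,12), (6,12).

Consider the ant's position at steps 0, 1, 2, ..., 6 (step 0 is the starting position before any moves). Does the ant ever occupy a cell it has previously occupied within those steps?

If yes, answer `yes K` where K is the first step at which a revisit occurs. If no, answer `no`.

Answer: no

Derivation:
Step 1: on BLACK (5,12): turn L to E, flip to white, move to (5,13). |black|=1 — new cell
Step 2: on WHITE (5,13): turn R to S, flip to black, move to (6,13). |black|=2 — new cell
Step 3: on WHITE (6,13): turn R to W, flip to black, move to (6,12). |black|=3 — new cell
Step 4: on BLACK (6,12): turn L to S, flip to white, move to (7,12). |black|=2 — new cell
Step 5: on WHITE (7,12): turn R to W, flip to black, move to (7,11). |black|=3 — new cell
Step 6: on WHITE (7,11): turn R to N, flip to black, move to (6,11). |black|=4 — new cell
No revisit within 6 steps.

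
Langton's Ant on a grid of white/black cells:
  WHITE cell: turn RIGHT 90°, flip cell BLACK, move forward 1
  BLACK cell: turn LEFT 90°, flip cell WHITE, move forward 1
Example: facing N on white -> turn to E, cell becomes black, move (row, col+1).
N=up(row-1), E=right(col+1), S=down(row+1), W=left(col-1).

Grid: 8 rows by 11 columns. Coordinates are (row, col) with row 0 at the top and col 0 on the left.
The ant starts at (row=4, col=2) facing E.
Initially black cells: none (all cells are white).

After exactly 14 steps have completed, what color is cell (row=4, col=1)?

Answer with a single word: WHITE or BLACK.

Step 1: on WHITE (4,2): turn R to S, flip to black, move to (5,2). |black|=1
Step 2: on WHITE (5,2): turn R to W, flip to black, move to (5,1). |black|=2
Step 3: on WHITE (5,1): turn R to N, flip to black, move to (4,1). |black|=3
Step 4: on WHITE (4,1): turn R to E, flip to black, move to (4,2). |black|=4
Step 5: on BLACK (4,2): turn L to N, flip to white, move to (3,2). |black|=3
Step 6: on WHITE (3,2): turn R to E, flip to black, move to (3,3). |black|=4
Step 7: on WHITE (3,3): turn R to S, flip to black, move to (4,3). |black|=5
Step 8: on WHITE (4,3): turn R to W, flip to black, move to (4,2). |black|=6
Step 9: on WHITE (4,2): turn R to N, flip to black, move to (3,2). |black|=7
Step 10: on BLACK (3,2): turn L to W, flip to white, move to (3,1). |black|=6
Step 11: on WHITE (3,1): turn R to N, flip to black, move to (2,1). |black|=7
Step 12: on WHITE (2,1): turn R to E, flip to black, move to (2,2). |black|=8
Step 13: on WHITE (2,2): turn R to S, flip to black, move to (3,2). |black|=9
Step 14: on WHITE (3,2): turn R to W, flip to black, move to (3,1). |black|=10

Answer: BLACK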